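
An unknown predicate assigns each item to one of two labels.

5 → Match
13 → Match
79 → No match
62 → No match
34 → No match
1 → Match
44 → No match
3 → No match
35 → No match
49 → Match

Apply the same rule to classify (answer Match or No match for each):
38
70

The classifier is using: ≡ 1 (mod 4).
38: No match (38 mod 4 = 2). 70: No match (70 mod 4 = 2).

No match, No match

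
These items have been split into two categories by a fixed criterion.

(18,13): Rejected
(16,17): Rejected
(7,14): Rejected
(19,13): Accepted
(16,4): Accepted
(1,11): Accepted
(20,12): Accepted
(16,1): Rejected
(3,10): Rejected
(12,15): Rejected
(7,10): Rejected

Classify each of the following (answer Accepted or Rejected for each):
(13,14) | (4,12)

Rejected, Accepted

All 'Accepted' examples share one property — sum is even — and every 'Rejected' example lacks it.
(13,14): 13+14 = 27 — fails the rule, so Rejected.
(4,12): 4+12 = 16 — meets the rule, so Accepted.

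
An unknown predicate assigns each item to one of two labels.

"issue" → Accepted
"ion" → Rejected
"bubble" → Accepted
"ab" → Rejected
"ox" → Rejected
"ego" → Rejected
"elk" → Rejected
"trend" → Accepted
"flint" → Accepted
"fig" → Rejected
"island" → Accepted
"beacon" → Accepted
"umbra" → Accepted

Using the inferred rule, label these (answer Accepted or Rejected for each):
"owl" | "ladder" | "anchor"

One predicate separates the groups cleanly: length ≥ 5.
Rejected: "owl", since length 3. Accepted: "ladder", since length 6. Accepted: "anchor", since length 6.

Rejected, Accepted, Accepted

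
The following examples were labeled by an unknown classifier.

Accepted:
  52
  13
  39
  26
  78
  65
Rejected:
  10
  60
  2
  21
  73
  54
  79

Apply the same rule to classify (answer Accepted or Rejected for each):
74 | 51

Rejected, Rejected

Rule: multiple of 13. This holds for each 'Accepted' example and fails for each 'Rejected' one.
74: 74 = 13·5 + 9, doesn't qualify → Rejected. 51: 51 = 13·3 + 12, doesn't qualify → Rejected.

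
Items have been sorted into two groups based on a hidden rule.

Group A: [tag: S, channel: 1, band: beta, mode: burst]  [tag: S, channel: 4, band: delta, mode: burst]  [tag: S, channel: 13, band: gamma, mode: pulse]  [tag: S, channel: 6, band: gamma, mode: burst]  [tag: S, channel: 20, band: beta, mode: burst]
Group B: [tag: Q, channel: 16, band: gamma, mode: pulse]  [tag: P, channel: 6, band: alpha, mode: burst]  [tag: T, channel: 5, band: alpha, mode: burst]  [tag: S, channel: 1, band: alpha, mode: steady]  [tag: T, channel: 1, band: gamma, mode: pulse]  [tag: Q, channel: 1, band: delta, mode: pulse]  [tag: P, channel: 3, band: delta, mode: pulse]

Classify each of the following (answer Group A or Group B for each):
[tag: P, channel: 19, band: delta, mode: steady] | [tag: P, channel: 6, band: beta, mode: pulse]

The pattern is that an item is 'Group A' exactly when: tag is S AND band is not alpha.
[tag: P, channel: 19, band: delta, mode: steady]: tag is P, band is delta — lacks this property, so Group B.
[tag: P, channel: 6, band: beta, mode: pulse]: tag is P, band is beta — lacks this property, so Group B.

Group B, Group B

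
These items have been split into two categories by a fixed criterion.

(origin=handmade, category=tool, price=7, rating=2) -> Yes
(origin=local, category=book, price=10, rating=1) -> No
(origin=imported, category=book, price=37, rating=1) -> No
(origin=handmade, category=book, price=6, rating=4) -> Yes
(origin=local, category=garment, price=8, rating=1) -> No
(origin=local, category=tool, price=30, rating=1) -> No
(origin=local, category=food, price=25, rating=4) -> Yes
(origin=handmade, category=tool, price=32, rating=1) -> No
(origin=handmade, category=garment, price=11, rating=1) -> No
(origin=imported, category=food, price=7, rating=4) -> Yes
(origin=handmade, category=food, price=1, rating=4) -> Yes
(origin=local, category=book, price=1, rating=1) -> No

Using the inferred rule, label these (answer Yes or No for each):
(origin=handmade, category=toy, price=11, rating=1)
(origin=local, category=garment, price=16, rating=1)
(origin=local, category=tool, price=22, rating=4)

No, No, Yes

'Yes' ⟺ rating ≥ 2.
(origin=handmade, category=toy, price=11, rating=1): No (rating = 1). (origin=local, category=garment, price=16, rating=1): No (rating = 1). (origin=local, category=tool, price=22, rating=4): Yes (rating = 4).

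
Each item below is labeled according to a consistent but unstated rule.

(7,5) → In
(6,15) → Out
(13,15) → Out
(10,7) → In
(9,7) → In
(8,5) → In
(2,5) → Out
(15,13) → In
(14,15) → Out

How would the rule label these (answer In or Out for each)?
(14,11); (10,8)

The common property of the 'In' items is: first > second. No 'Out' item has it.

In, In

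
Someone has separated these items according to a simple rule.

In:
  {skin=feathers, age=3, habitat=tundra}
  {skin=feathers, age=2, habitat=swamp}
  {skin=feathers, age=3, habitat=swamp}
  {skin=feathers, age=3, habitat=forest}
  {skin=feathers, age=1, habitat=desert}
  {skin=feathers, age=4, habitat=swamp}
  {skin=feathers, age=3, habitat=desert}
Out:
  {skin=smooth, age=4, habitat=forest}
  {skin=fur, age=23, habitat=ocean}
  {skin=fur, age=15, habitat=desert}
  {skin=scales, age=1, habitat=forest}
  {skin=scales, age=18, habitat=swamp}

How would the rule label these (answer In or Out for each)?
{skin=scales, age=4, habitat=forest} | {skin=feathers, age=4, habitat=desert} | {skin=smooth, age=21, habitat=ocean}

Every 'In' example satisfies: skin is feathers. None of the 'Out' examples do.
{skin=scales, age=4, habitat=forest} — skin is scales, hence Out.
{skin=feathers, age=4, habitat=desert} — skin is feathers, hence In.
{skin=smooth, age=21, habitat=ocean} — skin is smooth, hence Out.

Out, In, Out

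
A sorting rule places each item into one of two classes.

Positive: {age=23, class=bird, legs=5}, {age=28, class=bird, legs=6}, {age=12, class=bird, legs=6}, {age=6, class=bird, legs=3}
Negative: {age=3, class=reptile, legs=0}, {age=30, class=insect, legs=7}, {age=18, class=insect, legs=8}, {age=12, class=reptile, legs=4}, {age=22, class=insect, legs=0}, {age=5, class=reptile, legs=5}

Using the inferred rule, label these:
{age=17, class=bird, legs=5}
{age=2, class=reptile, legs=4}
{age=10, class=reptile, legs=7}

Positive, Negative, Negative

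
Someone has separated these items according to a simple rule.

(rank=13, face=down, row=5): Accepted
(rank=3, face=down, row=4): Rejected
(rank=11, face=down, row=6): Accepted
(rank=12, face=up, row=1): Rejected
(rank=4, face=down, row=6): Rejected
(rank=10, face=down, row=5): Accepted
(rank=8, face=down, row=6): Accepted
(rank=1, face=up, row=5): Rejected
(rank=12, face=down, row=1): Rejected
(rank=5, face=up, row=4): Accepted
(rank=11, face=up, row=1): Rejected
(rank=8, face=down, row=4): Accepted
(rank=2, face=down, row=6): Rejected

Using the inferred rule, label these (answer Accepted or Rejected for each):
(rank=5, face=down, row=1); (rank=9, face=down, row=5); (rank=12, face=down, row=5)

Rule: rank ≥ 5 AND row ≥ 4. This holds for each 'Accepted' example and fails for each 'Rejected' one.
(rank=5, face=down, row=1) — rank = 5, row = 1, hence Rejected.
(rank=9, face=down, row=5) — rank = 9, row = 5, hence Accepted.
(rank=12, face=down, row=5) — rank = 12, row = 5, hence Accepted.

Rejected, Accepted, Accepted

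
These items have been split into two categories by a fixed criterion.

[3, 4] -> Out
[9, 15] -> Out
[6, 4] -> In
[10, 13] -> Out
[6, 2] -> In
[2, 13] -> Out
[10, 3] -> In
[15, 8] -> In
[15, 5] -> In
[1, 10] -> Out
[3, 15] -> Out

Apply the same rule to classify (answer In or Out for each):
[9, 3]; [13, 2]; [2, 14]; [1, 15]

In, In, Out, Out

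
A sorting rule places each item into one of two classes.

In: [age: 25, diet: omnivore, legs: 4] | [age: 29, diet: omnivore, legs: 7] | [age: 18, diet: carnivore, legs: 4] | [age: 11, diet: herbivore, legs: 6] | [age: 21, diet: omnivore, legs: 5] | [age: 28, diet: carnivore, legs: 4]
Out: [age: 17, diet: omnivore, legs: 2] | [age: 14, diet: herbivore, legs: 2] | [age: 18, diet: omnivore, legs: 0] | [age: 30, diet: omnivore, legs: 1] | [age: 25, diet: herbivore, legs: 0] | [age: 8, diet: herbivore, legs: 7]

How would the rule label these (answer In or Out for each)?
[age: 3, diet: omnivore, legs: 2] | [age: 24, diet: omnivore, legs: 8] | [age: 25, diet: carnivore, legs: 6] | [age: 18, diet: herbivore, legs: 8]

The simplest hypothesis consistent with all the labels is: legs ≥ 4 AND age ≥ 11.
[age: 3, diet: omnivore, legs: 2] — legs = 2, age = 3, hence Out. [age: 24, diet: omnivore, legs: 8] — legs = 8, age = 24, hence In. [age: 25, diet: carnivore, legs: 6] — legs = 6, age = 25, hence In. [age: 18, diet: herbivore, legs: 8] — legs = 8, age = 18, hence In.

Out, In, In, In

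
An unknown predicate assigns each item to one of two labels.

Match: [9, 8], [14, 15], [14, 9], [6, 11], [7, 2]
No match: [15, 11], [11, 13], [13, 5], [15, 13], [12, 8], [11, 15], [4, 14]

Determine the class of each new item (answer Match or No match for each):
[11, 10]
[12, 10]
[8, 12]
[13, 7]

One predicate separates the groups cleanly: sum is odd.

Match, No match, No match, No match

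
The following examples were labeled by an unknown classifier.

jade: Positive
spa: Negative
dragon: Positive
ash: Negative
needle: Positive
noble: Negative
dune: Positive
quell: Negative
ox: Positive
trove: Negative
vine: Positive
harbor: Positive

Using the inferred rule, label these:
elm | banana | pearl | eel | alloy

The classifier is using: even length.
elm → length 3 → Negative. banana → length 6 → Positive. pearl → length 5 → Negative. eel → length 3 → Negative. alloy → length 5 → Negative.

Negative, Positive, Negative, Negative, Negative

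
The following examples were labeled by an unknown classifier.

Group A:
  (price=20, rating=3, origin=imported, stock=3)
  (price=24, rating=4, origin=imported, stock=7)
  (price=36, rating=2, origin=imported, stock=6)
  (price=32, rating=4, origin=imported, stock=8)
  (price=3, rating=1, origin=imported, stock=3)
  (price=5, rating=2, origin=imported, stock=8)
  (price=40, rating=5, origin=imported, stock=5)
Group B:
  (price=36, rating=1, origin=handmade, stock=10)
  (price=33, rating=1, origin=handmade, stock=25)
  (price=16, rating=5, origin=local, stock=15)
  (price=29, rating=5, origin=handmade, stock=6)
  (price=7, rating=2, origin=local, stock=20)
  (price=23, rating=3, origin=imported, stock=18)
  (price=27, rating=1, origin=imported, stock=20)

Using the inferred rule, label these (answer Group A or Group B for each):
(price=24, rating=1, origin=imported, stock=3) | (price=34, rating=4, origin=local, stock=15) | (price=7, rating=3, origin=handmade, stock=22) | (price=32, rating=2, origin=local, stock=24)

The classifier is using: origin is imported AND stock ≤ 8.
Group A: (price=24, rating=1, origin=imported, stock=3), since origin is imported, stock = 3.
Group B: (price=34, rating=4, origin=local, stock=15), since origin is local, stock = 15.
Group B: (price=7, rating=3, origin=handmade, stock=22), since origin is handmade, stock = 22.
Group B: (price=32, rating=2, origin=local, stock=24), since origin is local, stock = 24.

Group A, Group B, Group B, Group B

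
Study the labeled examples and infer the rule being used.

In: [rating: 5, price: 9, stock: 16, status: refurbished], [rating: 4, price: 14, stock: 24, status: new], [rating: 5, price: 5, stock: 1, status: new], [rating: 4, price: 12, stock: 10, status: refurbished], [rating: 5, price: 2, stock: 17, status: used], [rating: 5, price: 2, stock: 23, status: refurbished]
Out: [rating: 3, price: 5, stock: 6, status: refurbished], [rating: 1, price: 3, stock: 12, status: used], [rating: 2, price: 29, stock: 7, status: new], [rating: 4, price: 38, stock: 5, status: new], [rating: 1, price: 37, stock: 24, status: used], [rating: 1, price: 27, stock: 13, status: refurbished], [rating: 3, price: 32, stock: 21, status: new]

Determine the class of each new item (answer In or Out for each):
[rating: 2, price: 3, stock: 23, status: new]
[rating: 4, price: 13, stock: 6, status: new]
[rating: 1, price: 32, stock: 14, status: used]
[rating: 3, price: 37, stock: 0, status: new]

Out, In, Out, Out

Rule: rating ≥ 4 AND price ≤ 14. This holds for each 'In' example and fails for each 'Out' one.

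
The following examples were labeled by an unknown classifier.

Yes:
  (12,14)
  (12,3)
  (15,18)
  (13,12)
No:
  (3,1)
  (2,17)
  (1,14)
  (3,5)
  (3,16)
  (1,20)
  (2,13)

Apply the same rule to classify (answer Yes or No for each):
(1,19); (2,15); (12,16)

The classifier is using: first ≥ 5.
(1,19) — first 1, hence No. (2,15) — first 2, hence No. (12,16) — first 12, hence Yes.

No, No, Yes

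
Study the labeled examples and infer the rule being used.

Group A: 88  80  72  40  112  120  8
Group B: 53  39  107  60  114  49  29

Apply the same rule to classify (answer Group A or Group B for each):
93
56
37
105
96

One predicate separates the groups cleanly: multiple of 8.

Group B, Group A, Group B, Group B, Group A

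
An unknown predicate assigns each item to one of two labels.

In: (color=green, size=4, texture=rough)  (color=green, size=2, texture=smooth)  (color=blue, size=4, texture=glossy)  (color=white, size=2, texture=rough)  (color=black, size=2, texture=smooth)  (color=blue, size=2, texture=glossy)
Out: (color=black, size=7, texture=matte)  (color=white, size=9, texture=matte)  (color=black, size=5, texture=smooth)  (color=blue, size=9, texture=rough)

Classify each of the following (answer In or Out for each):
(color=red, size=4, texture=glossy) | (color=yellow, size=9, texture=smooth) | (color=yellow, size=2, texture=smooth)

In, Out, In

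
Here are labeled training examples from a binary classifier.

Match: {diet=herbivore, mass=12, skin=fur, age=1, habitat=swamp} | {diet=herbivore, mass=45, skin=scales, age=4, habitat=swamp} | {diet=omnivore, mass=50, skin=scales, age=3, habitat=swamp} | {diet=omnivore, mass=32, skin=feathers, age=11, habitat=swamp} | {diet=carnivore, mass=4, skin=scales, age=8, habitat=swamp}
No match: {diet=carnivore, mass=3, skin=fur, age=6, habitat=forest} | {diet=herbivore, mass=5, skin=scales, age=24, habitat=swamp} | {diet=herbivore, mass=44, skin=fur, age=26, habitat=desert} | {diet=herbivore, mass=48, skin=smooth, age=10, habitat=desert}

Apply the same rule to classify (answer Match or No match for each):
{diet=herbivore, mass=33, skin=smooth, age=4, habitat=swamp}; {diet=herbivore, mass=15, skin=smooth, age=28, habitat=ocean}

One predicate separates the groups cleanly: habitat is swamp AND age ≤ 11.
{diet=herbivore, mass=33, skin=smooth, age=4, habitat=swamp} → habitat is swamp, age = 4 → Match. {diet=herbivore, mass=15, skin=smooth, age=28, habitat=ocean} → habitat is ocean, age = 28 → No match.

Match, No match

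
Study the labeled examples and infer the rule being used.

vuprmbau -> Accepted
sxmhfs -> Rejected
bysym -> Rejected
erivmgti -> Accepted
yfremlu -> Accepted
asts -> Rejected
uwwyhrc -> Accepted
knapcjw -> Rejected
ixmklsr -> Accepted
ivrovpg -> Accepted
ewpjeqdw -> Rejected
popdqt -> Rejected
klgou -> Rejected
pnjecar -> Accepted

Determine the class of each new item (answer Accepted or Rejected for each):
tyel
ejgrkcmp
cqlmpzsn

The simplest hypothesis consistent with all the labels is: contains 'r'.
tyel → no 'r' → Rejected. ejgrkcmp → has 'r' → Accepted. cqlmpzsn → no 'r' → Rejected.

Rejected, Accepted, Rejected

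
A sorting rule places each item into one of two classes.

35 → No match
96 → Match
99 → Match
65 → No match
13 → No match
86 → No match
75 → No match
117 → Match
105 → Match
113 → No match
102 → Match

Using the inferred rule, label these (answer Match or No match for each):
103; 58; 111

Every 'Match' example satisfies: multiple of 3 AND at least 86. None of the 'No match' examples do.
103 → 103 = 3·34 + 1, 103 ≥ 86 → No match.
58 → 58 = 3·19 + 1, 58 < 86 → No match.
111 → 111 = 3·37, 111 ≥ 86 → Match.

No match, No match, Match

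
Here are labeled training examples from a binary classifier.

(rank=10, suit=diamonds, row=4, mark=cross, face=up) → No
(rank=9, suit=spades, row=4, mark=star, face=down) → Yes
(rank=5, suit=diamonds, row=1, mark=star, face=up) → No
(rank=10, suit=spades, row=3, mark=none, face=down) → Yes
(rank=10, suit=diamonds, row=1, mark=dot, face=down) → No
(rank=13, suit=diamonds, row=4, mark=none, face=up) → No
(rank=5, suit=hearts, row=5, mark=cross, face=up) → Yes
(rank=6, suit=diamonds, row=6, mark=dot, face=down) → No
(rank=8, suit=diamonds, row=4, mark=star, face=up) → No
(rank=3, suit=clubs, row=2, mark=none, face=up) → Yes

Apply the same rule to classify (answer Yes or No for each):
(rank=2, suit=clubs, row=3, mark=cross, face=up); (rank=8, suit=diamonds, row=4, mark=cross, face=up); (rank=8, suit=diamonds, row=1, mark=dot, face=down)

Yes, No, No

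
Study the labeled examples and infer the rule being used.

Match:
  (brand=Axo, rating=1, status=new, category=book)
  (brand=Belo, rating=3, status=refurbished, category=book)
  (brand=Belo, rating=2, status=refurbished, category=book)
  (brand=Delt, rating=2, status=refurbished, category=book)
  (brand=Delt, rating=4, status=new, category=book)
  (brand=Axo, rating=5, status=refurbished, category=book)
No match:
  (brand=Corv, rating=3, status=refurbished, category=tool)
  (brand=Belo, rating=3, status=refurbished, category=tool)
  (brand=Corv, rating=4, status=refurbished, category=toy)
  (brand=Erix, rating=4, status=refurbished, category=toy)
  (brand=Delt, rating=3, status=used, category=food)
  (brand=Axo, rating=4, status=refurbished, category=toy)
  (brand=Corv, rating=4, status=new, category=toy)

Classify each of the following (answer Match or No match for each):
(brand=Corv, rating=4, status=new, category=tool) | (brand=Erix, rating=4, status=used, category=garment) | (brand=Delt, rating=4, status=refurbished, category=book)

No match, No match, Match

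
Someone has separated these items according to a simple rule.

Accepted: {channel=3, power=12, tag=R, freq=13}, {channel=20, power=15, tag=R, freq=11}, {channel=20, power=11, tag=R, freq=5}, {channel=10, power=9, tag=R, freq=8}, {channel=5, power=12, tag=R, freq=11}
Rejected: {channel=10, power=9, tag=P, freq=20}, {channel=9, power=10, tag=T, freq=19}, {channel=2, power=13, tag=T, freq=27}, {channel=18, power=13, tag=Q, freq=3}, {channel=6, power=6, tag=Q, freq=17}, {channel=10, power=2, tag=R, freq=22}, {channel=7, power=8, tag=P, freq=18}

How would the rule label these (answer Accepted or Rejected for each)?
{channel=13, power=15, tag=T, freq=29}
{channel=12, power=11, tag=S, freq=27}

One predicate separates the groups cleanly: tag is R AND freq ≤ 13.

Rejected, Rejected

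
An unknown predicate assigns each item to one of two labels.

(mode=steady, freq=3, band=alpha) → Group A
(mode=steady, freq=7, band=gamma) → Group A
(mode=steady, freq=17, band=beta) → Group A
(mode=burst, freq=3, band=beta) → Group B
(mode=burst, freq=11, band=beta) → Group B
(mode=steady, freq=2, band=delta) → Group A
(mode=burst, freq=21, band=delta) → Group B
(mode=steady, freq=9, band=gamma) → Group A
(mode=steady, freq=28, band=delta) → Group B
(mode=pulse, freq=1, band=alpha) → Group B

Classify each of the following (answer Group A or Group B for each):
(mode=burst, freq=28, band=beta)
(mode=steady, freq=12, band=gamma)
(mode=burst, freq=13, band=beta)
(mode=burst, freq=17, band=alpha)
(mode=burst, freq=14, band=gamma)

Rule: mode is steady AND freq ≤ 17. This holds for each 'Group A' example and fails for each 'Group B' one.
(mode=burst, freq=28, band=beta): mode is burst, freq = 28, does not pass → Group B. (mode=steady, freq=12, band=gamma): mode is steady, freq = 12, satisfies this → Group A. (mode=burst, freq=13, band=beta): mode is burst, freq = 13, does not pass → Group B. (mode=burst, freq=17, band=alpha): mode is burst, freq = 17, does not pass → Group B. (mode=burst, freq=14, band=gamma): mode is burst, freq = 14, does not pass → Group B.

Group B, Group A, Group B, Group B, Group B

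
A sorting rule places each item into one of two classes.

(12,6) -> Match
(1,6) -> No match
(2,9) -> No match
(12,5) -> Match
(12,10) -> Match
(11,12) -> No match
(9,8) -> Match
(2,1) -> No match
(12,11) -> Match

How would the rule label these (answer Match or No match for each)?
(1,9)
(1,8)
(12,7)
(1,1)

No match, No match, Match, No match

'Match' ⟺ first > second AND sum ≥ 7.
(1,9): 1 < 9, 1+9 = 10 — doesn't qualify, so No match. (1,8): 1 < 8, 1+8 = 9 — doesn't qualify, so No match. (12,7): 12 > 7, 12+7 = 19 — fits, so Match. (1,1): 1 = 1, 1+1 = 2 — doesn't qualify, so No match.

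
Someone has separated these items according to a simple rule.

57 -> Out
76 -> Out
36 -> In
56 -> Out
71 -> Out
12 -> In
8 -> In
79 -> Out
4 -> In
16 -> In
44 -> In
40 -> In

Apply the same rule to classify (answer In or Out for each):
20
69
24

In, Out, In

Rule: at most 44. This holds for each 'In' example and fails for each 'Out' one.
20 — 20 ≤ 44, hence In. 69 — 69 > 44, hence Out. 24 — 24 ≤ 44, hence In.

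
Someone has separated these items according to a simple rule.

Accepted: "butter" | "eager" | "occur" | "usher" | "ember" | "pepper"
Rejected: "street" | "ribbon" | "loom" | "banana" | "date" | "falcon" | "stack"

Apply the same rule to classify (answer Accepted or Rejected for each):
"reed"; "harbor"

Rejected, Accepted

The classifier is using: ends with 'r'.
Rejected: "reed", since ends with 'd'.
Accepted: "harbor", since ends with 'r'.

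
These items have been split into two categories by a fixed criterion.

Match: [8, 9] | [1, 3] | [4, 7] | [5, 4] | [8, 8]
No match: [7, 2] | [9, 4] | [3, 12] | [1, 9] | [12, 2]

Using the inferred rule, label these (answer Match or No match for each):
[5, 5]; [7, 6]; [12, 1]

A rule that fits every label: |first − second| ≤ 3 — true of each 'Match' example, false of each 'No match' one.
[5, 5]: |5−5| = 0 — matches, so Match. [7, 6]: |7−6| = 1 — matches, so Match. [12, 1]: |12−1| = 11 — lacks this property, so No match.

Match, Match, No match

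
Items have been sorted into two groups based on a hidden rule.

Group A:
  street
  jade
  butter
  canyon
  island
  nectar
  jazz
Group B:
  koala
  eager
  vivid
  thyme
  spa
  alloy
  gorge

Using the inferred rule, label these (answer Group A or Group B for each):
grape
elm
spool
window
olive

Group B, Group B, Group B, Group A, Group B

Looking at the examples, the only property every 'Group A' case has and every 'Group B' case lacks is: even length.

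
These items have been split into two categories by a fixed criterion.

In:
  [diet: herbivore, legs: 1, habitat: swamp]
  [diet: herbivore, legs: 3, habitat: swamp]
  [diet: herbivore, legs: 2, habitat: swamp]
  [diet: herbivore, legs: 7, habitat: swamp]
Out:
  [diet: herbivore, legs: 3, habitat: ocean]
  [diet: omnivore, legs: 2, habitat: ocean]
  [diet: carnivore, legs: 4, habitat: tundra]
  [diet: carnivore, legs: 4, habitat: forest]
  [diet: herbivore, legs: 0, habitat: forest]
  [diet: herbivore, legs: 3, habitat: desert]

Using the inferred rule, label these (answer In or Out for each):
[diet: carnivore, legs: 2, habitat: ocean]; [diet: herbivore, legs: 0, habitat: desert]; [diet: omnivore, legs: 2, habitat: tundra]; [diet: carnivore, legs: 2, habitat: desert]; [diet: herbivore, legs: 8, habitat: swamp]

Every 'In' example satisfies: habitat is swamp. None of the 'Out' examples do.

Out, Out, Out, Out, In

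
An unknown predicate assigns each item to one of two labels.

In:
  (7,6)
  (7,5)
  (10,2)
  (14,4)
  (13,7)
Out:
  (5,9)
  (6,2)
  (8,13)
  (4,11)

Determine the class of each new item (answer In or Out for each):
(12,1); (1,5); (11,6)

In, Out, In

'In' ⟺ first > second AND sum ≥ 12.
(12,1) → 12 > 1, 12+1 = 13 → In.
(1,5) → 1 < 5, 1+5 = 6 → Out.
(11,6) → 11 > 6, 11+6 = 17 → In.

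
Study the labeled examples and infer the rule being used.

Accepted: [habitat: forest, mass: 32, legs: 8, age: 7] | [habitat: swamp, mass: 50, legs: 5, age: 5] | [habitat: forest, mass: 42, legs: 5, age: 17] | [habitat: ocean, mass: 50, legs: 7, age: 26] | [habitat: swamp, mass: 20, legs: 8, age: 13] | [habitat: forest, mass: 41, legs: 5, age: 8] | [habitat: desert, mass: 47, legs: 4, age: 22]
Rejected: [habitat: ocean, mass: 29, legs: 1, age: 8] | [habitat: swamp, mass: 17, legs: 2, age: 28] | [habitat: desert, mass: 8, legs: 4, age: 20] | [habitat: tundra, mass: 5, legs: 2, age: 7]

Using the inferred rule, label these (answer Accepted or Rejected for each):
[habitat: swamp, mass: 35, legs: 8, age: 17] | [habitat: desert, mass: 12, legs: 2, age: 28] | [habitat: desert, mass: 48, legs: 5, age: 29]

A rule that fits every label: legs ≥ 2 AND mass ≥ 20 — true of each 'Accepted' example, false of each 'Rejected' one.

Accepted, Rejected, Accepted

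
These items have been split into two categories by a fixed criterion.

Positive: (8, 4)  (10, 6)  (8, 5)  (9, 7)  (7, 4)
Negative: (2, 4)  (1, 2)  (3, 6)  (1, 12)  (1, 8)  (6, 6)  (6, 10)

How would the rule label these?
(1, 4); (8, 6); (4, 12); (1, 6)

Negative, Positive, Negative, Negative

The pattern is that an item is 'Positive' exactly when: first > second.
(1, 4): 1 < 4, does not fit → Negative.
(8, 6): 8 > 6, fits → Positive.
(4, 12): 4 < 12, does not fit → Negative.
(1, 6): 1 < 6, does not fit → Negative.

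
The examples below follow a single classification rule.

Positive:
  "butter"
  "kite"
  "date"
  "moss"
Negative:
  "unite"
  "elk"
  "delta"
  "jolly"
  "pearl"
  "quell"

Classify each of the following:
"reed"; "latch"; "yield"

The distinguishing property — even length — holds for all the 'Positive' cases and none of the 'Negative' cases.

Positive, Negative, Negative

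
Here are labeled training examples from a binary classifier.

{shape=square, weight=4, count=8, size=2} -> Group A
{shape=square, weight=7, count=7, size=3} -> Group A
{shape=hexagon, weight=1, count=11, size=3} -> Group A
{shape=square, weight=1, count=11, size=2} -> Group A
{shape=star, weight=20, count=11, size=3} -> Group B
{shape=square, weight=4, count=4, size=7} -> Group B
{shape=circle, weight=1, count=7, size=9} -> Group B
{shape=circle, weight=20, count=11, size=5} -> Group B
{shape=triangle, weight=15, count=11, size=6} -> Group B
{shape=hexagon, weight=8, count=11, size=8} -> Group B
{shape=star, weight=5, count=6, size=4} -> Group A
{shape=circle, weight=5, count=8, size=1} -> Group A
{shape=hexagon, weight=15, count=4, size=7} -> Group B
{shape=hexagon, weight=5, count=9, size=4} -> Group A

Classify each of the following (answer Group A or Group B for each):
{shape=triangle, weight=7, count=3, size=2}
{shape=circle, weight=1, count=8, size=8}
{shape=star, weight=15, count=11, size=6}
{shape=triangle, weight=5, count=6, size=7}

Group A, Group B, Group B, Group B

The common property of the 'Group A' items is: size ≤ 4 AND weight ≤ 7. No 'Group B' item has it.
{shape=triangle, weight=7, count=3, size=2} — size = 2, weight = 7, hence Group A.
{shape=circle, weight=1, count=8, size=8} — size = 8, weight = 1, hence Group B.
{shape=star, weight=15, count=11, size=6} — size = 6, weight = 15, hence Group B.
{shape=triangle, weight=5, count=6, size=7} — size = 7, weight = 5, hence Group B.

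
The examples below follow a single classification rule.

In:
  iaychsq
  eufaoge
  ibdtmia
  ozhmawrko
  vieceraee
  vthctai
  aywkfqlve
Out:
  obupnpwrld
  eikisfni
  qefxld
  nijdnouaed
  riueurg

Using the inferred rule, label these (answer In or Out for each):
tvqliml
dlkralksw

'In' ⟺ odd length AND contains 'a'.
tvqliml: length 7, no 'a' — doesn't qualify, so Out.
dlkralksw: length 9, has 'a' — meets the rule, so In.

Out, In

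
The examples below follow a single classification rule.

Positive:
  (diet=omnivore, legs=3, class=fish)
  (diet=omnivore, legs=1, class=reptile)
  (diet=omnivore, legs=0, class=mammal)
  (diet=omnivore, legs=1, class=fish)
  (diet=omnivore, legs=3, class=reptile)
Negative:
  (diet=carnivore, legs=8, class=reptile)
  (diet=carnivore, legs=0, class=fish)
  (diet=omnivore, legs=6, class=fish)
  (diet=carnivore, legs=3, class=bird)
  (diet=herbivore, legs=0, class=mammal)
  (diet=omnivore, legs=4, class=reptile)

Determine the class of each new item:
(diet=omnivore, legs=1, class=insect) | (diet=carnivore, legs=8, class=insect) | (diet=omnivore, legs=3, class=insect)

Positive, Negative, Positive

The classifier is using: diet is omnivore AND legs ≤ 3.
(diet=omnivore, legs=1, class=insect) → diet is omnivore, legs = 1 → Positive.
(diet=carnivore, legs=8, class=insect) → diet is carnivore, legs = 8 → Negative.
(diet=omnivore, legs=3, class=insect) → diet is omnivore, legs = 3 → Positive.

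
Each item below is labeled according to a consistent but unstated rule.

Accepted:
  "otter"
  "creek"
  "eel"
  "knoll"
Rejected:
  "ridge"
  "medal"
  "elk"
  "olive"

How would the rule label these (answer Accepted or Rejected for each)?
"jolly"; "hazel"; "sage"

One predicate separates the groups cleanly: has a double letter.
"jolly" → 'll' doubled → Accepted. "hazel" → no doubled letter → Rejected. "sage" → no doubled letter → Rejected.

Accepted, Rejected, Rejected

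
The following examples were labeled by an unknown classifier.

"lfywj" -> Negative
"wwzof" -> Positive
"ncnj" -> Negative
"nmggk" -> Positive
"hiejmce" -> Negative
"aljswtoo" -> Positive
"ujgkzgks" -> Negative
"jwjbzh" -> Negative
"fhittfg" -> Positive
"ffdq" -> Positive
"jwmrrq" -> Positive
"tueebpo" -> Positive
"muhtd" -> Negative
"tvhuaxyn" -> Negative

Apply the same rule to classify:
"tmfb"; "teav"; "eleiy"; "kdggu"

All 'Positive' examples share one property — has a double letter — and every 'Negative' example lacks it.
Negative: "tmfb", since no doubled letter. Negative: "teav", since no doubled letter. Negative: "eleiy", since no doubled letter. Positive: "kdggu", since 'gg' doubled.

Negative, Negative, Negative, Positive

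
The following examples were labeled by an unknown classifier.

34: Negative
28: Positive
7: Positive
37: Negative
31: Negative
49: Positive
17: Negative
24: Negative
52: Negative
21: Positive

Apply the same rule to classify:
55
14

Negative, Positive

The distinguishing property — multiple of 7 — holds for all the 'Positive' cases and none of the 'Negative' cases.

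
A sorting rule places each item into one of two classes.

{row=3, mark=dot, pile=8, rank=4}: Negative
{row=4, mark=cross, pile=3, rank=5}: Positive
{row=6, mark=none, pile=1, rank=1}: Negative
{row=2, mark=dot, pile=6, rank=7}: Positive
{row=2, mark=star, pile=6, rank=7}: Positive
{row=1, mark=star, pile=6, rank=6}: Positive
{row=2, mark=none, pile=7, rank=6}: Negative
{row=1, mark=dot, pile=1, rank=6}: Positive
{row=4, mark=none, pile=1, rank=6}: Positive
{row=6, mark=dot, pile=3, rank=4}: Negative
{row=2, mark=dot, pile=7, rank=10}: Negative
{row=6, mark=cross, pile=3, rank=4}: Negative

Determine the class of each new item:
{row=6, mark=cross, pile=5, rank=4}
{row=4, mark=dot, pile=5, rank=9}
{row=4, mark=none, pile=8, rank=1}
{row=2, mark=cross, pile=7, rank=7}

Every 'Positive' example satisfies: row ≤ 4 AND pile ≤ 6. None of the 'Negative' examples do.

Negative, Positive, Negative, Negative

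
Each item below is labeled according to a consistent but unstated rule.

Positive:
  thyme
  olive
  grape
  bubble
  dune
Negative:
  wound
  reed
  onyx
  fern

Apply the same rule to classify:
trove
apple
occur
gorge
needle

Positive, Positive, Negative, Positive, Positive

The classifier is using: ends with 'e'.
Positive: trove, since ends with 'e'.
Positive: apple, since ends with 'e'.
Negative: occur, since ends with 'r'.
Positive: gorge, since ends with 'e'.
Positive: needle, since ends with 'e'.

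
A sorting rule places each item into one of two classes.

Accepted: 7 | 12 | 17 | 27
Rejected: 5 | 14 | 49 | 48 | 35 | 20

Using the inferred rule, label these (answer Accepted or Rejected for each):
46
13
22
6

Rejected, Rejected, Accepted, Rejected

Checking candidate rules against both groups, what survives is: ≡ 2 (mod 5).
46: Rejected (46 mod 5 = 1). 13: Rejected (13 mod 5 = 3). 22: Accepted (22 mod 5 = 2). 6: Rejected (6 mod 5 = 1).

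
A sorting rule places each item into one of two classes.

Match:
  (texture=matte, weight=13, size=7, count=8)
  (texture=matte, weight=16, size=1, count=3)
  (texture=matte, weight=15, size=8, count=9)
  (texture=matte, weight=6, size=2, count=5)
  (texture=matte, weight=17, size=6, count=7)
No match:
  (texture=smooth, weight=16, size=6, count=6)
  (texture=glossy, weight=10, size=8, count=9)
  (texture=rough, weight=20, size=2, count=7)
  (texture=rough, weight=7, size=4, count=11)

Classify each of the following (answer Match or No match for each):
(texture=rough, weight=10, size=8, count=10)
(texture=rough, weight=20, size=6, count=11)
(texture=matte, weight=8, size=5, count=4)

No match, No match, Match

One predicate separates the groups cleanly: texture is matte.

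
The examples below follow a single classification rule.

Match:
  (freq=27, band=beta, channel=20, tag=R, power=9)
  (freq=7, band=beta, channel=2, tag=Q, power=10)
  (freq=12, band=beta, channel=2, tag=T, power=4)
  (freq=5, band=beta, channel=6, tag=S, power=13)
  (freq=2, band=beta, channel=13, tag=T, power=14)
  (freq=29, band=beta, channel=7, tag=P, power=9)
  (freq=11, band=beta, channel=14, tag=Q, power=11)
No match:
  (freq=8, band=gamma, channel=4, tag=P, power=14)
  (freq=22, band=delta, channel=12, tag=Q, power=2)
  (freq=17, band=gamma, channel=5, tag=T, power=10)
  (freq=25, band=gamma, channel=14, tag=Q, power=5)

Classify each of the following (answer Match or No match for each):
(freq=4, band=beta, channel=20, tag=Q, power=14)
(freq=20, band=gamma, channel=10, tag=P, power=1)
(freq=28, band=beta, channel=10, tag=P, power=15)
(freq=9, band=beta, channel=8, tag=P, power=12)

'Match' ⟺ band is beta.
Match: (freq=4, band=beta, channel=20, tag=Q, power=14), since band is beta. No match: (freq=20, band=gamma, channel=10, tag=P, power=1), since band is gamma. Match: (freq=28, band=beta, channel=10, tag=P, power=15), since band is beta. Match: (freq=9, band=beta, channel=8, tag=P, power=12), since band is beta.

Match, No match, Match, Match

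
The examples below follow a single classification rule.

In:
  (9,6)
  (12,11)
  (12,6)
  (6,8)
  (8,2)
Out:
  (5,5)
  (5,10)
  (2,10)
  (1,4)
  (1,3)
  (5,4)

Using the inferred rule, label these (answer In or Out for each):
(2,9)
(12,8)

Out, In

Rule: first ≥ 6. This holds for each 'In' example and fails for each 'Out' one.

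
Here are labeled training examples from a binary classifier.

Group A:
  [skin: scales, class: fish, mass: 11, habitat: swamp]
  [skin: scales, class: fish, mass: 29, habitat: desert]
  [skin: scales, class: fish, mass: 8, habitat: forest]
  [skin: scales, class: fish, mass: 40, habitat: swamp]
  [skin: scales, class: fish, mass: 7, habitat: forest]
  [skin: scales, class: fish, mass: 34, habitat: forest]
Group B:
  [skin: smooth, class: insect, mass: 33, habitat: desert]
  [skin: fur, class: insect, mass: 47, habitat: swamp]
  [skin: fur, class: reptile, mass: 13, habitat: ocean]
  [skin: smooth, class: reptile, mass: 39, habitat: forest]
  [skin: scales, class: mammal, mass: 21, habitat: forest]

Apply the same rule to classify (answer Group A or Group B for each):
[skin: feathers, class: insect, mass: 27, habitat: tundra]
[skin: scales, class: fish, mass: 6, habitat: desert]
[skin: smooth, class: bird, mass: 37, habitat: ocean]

Group B, Group A, Group B

Every 'Group A' example satisfies: class is fish. None of the 'Group B' examples do.
[skin: feathers, class: insect, mass: 27, habitat: tundra]: class is insect, does not satisfy this → Group B.
[skin: scales, class: fish, mass: 6, habitat: desert]: class is fish, fits → Group A.
[skin: smooth, class: bird, mass: 37, habitat: ocean]: class is bird, does not satisfy this → Group B.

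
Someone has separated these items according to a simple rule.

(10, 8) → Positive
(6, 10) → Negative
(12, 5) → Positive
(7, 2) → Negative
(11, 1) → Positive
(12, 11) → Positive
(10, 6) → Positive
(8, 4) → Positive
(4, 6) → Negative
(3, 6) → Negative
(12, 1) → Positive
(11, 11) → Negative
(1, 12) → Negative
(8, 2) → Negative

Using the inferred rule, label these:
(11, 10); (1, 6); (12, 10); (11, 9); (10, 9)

Positive, Negative, Positive, Positive, Positive

The pattern is that an item is 'Positive' exactly when: first > second AND sum ≥ 12.
(11, 10) — 11 > 10, 11+10 = 21, hence Positive.
(1, 6) — 1 < 6, 1+6 = 7, hence Negative.
(12, 10) — 12 > 10, 12+10 = 22, hence Positive.
(11, 9) — 11 > 9, 11+9 = 20, hence Positive.
(10, 9) — 10 > 9, 10+9 = 19, hence Positive.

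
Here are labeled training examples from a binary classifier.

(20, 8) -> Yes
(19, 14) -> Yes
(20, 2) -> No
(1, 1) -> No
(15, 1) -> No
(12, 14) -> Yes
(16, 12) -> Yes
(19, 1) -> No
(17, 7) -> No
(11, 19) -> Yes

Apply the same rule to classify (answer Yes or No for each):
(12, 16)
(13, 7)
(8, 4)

Yes, No, No

'Yes' ⟺ sum ≥ 26.
(12, 16) — 12+16 = 28, hence Yes.
(13, 7) — 13+7 = 20, hence No.
(8, 4) — 8+4 = 12, hence No.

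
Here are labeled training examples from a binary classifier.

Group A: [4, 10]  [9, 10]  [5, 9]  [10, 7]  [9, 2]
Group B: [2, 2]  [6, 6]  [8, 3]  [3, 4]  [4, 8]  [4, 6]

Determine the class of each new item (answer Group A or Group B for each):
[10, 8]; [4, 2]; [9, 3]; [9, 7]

Group A, Group B, Group A, Group A

The common property of the 'Group A' items is: max ≥ 9. No 'Group B' item has it.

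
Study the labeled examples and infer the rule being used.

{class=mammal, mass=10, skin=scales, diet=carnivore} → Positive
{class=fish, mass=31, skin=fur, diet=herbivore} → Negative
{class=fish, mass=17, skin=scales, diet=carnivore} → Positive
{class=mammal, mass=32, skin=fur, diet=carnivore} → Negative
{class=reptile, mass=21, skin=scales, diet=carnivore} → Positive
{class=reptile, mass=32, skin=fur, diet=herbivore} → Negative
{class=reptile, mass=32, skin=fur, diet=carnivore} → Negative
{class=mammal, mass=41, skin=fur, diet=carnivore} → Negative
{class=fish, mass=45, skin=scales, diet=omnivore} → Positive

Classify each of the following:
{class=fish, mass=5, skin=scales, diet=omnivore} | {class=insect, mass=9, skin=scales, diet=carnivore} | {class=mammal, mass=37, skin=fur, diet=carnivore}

Positive, Positive, Negative

The rule appears to be: skin is scales.
{class=fish, mass=5, skin=scales, diet=omnivore} → skin is scales → Positive. {class=insect, mass=9, skin=scales, diet=carnivore} → skin is scales → Positive. {class=mammal, mass=37, skin=fur, diet=carnivore} → skin is fur → Negative.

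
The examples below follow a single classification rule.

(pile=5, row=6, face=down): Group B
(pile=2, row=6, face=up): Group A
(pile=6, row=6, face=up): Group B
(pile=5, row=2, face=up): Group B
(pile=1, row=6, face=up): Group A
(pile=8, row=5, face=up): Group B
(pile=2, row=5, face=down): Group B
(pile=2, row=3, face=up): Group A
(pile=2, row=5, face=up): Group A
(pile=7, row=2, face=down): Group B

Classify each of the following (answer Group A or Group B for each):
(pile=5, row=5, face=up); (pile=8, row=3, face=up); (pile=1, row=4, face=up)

Group B, Group B, Group A

The simplest hypothesis consistent with all the labels is: face is up AND pile ≤ 2.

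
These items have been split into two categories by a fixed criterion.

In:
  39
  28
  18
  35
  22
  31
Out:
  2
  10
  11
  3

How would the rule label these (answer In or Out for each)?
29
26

In, In

'In' ⟺ at least 18.
29 → 29 ≥ 18 → In. 26 → 26 ≥ 18 → In.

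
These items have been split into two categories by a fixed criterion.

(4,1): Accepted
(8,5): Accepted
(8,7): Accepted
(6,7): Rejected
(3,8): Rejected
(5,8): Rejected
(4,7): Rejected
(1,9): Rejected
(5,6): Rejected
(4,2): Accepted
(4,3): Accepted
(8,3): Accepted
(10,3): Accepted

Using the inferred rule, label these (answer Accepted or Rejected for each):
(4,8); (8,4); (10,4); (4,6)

Rejected, Accepted, Accepted, Rejected

The classifier is using: first > second.
(4,8) → 4 < 8 → Rejected. (8,4) → 8 > 4 → Accepted. (10,4) → 10 > 4 → Accepted. (4,6) → 4 < 6 → Rejected.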